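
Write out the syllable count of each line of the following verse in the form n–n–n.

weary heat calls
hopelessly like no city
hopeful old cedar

4–7–5

Line 1: weary(2) + heat(1) + calls(1) = 4
Line 2: hopelessly(3) + like(1) + no(1) + city(2) = 7
Line 3: hopeful(2) + old(1) + cedar(2) = 5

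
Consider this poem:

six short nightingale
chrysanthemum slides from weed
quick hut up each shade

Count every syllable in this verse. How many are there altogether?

17

Line 1: six(1) + short(1) + nightingale(3) = 5
Line 2: chrysanthemum(4) + slides(1) + from(1) + weed(1) = 7
Line 3: quick(1) + hut(1) + up(1) + each(1) + shade(1) = 5
Total: 5 + 7 + 5 = 17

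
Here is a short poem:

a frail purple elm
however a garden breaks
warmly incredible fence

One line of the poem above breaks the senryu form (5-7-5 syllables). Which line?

Line 1: a(1) + frail(1) + purple(2) + elm(1) = 5 ✓
Line 2: however(3) + a(1) + garden(2) + breaks(1) = 7 ✓
Line 3: warmly(2) + incredible(4) + fence(1) = 7 (expected 5)

Line 3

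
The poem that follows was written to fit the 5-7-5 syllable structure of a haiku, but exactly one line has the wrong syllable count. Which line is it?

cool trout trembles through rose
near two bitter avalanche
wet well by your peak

Line 1: cool(1) + trout(1) + trembles(2) + through(1) + rose(1) = 6 (expected 5)
Line 2: near(1) + two(1) + bitter(2) + avalanche(3) = 7 ✓
Line 3: wet(1) + well(1) + by(1) + your(1) + peak(1) = 5 ✓

Line 1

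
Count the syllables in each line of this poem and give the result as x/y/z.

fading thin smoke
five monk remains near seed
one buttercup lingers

4/6/6

Line 1: fading(2) + thin(1) + smoke(1) = 4
Line 2: five(1) + monk(1) + remains(2) + near(1) + seed(1) = 6
Line 3: one(1) + buttercup(3) + lingers(2) = 6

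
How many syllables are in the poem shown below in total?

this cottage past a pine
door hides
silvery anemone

Line 1: this (1), cottage (2), past (1), a (1), pine (1) → 6
Line 2: door (1), hides (1) → 2
Line 3: silvery (3), anemone (4) → 7
Total: 6 + 2 + 7 = 15

15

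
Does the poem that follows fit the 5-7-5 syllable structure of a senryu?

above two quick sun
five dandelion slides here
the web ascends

No

Line 1: above(2) + two(1) + quick(1) + sun(1) = 5 ✓
Line 2: five(1) + dandelion(4) + slides(1) + here(1) = 7 ✓
Line 3: the(1) + web(1) + ascends(2) = 4 (expected 5)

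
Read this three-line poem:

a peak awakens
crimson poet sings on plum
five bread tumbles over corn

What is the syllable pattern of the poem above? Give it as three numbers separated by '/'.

5/7/7

Line 1: "a peak awakens": 1+1+3 = 5
Line 2: "crimson poet sings on plum": 2+2+1+1+1 = 7
Line 3: "five bread tumbles over corn": 1+1+2+2+1 = 7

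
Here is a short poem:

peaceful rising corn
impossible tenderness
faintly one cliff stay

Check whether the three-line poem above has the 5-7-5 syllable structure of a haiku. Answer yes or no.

Yes

Line 1: peaceful(2) + rising(2) + corn(1) = 5 ✓
Line 2: impossible(4) + tenderness(3) = 7 ✓
Line 3: faintly(2) + one(1) + cliff(1) + stay(1) = 5 ✓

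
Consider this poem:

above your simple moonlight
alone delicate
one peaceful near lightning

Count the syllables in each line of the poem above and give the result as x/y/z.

7/5/6

Line 1: "above your simple moonlight": 2+1+2+2 = 7
Line 2: "alone delicate": 2+3 = 5
Line 3: "one peaceful near lightning": 1+2+1+2 = 6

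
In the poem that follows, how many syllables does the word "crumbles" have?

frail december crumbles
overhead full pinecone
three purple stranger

"crumbles" has 2 syllables.

2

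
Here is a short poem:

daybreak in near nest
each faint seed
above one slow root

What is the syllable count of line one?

Line one: "daybreak in near nest": 2+1+1+1 = 5

5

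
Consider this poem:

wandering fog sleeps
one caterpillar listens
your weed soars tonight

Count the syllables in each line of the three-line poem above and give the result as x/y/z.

5/7/5

Line 1: wandering (3), fog (1), sleeps (1) → 5
Line 2: one (1), caterpillar (4), listens (2) → 7
Line 3: your (1), weed (1), soars (1), tonight (2) → 5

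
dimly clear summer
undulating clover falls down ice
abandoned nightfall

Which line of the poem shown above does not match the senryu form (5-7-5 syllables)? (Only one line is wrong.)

The second line

Line 1: dimly(2) + clear(1) + summer(2) = 5 ✓
Line 2: undulating(4) + clover(2) + falls(1) + down(1) + ice(1) = 9 (expected 7)
Line 3: abandoned(3) + nightfall(2) = 5 ✓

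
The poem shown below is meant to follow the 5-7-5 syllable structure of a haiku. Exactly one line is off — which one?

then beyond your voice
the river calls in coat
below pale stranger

Line 1: "then beyond your voice": 1+2+1+1 = 5 ✓
Line 2: "the river calls in coat": 1+2+1+1+1 = 6 (expected 7)
Line 3: "below pale stranger": 2+1+2 = 5 ✓

The second line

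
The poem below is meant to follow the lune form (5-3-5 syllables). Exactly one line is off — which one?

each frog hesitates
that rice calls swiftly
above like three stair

Line 1: "each frog hesitates": 1+1+3 = 5 ✓
Line 2: "that rice calls swiftly": 1+1+1+2 = 5 (expected 3)
Line 3: "above like three stair": 2+1+1+1 = 5 ✓

The second line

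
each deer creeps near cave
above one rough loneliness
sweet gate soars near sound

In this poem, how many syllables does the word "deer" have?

1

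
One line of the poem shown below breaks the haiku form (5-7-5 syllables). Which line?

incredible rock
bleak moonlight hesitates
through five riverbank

Line 1: "incredible rock": 4+1 = 5 ✓
Line 2: "bleak moonlight hesitates": 1+2+3 = 6 (expected 7)
Line 3: "through five riverbank": 1+1+3 = 5 ✓

Line 2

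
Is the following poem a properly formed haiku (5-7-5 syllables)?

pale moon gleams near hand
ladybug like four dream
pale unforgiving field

Line 1: "pale moon gleams near hand": 1+1+1+1+1 = 5 ✓
Line 2: "ladybug like four dream": 3+1+1+1 = 6 (expected 7)
Line 3: "pale unforgiving field": 1+4+1 = 6 (expected 5)

No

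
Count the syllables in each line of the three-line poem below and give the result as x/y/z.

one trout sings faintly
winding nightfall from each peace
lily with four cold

5/7/5

Line 1: "one trout sings faintly": 1+1+1+2 = 5
Line 2: "winding nightfall from each peace": 2+2+1+1+1 = 7
Line 3: "lily with four cold": 2+1+1+1 = 5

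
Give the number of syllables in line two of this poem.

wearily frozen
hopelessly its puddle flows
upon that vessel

Line two: hopelessly(3) + its(1) + puddle(2) + flows(1) = 7

7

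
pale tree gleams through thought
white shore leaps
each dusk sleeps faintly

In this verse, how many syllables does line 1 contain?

Line 1: pale(1) + tree(1) + gleams(1) + through(1) + thought(1) = 5

5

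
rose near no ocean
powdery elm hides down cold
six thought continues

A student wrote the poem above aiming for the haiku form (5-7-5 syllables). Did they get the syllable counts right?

Yes

Line 1: "rose near no ocean": 1+1+1+2 = 5 ✓
Line 2: "powdery elm hides down cold": 3+1+1+1+1 = 7 ✓
Line 3: "six thought continues": 1+1+3 = 5 ✓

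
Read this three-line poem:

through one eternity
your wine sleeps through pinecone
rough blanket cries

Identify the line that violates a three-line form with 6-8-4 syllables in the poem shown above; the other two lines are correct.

Line 1: through (1), one (1), eternity (4) → 6 ✓
Line 2: your (1), wine (1), sleeps (1), through (1), pinecone (2) → 6 (expected 8)
Line 3: rough (1), blanket (2), cries (1) → 4 ✓

The second line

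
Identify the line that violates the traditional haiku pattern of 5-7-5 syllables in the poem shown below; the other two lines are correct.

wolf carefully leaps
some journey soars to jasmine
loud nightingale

Line 3

Line 1: "wolf carefully leaps": 1+3+1 = 5 ✓
Line 2: "some journey soars to jasmine": 1+2+1+1+2 = 7 ✓
Line 3: "loud nightingale": 1+3 = 4 (expected 5)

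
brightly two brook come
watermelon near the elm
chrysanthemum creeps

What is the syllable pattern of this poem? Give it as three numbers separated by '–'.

Line 1: "brightly two brook come": 2+1+1+1 = 5
Line 2: "watermelon near the elm": 4+1+1+1 = 7
Line 3: "chrysanthemum creeps": 4+1 = 5

5–7–5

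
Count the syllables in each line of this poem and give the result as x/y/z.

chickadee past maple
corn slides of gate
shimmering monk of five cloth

Line 1: chickadee (3), past (1), maple (2) → 6
Line 2: corn (1), slides (1), of (1), gate (1) → 4
Line 3: shimmering (3), monk (1), of (1), five (1), cloth (1) → 7

6/4/7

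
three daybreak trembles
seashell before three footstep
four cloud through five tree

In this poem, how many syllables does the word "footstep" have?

2

"footstep" has 2 syllables.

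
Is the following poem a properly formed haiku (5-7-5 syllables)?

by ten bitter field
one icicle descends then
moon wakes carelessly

Yes

Line 1: "by ten bitter field": 1+1+2+1 = 5 ✓
Line 2: "one icicle descends then": 1+3+2+1 = 7 ✓
Line 3: "moon wakes carelessly": 1+1+3 = 5 ✓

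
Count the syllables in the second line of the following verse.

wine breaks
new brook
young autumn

2

The second line: new (1), brook (1) → 2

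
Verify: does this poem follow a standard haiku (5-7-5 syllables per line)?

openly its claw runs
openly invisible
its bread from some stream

Line 1: "openly its claw runs": 3+1+1+1 = 6 (expected 5)
Line 2: "openly invisible": 3+4 = 7 ✓
Line 3: "its bread from some stream": 1+1+1+1+1 = 5 ✓

No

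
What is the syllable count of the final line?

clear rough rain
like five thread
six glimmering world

The final line: six(1) + glimmering(3) + world(1) = 5

5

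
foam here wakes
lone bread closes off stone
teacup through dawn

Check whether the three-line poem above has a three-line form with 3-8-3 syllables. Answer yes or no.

Line 1: foam (1), here (1), wakes (1) → 3 ✓
Line 2: lone (1), bread (1), closes (2), off (1), stone (1) → 6 (expected 8)
Line 3: teacup (2), through (1), dawn (1) → 4 (expected 3)

No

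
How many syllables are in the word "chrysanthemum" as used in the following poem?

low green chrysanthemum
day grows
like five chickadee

4

"chrysanthemum" has 4 syllables.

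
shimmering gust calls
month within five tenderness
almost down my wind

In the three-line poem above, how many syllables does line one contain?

Line one: shimmering (3), gust (1), calls (1) → 5

5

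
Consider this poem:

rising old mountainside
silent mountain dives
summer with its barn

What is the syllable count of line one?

6

Line one: rising (2), old (1), mountainside (3) → 6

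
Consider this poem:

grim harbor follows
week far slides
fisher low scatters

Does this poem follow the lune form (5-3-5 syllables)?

Yes

Line 1: grim (1), harbor (2), follows (2) → 5 ✓
Line 2: week (1), far (1), slides (1) → 3 ✓
Line 3: fisher (2), low (1), scatters (2) → 5 ✓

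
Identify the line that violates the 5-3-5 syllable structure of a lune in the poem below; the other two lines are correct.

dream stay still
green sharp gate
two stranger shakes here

Line 1: dream (1), stay (1), still (1) → 3 (expected 5)
Line 2: green (1), sharp (1), gate (1) → 3 ✓
Line 3: two (1), stranger (2), shakes (1), here (1) → 5 ✓

Line 1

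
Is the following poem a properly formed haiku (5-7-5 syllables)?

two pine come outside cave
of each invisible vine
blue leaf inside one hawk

No

Line 1: "two pine come outside cave": 1+1+1+2+1 = 6 (expected 5)
Line 2: "of each invisible vine": 1+1+4+1 = 7 ✓
Line 3: "blue leaf inside one hawk": 1+1+2+1+1 = 6 (expected 5)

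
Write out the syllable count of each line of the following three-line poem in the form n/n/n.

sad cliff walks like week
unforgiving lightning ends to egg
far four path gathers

5/9/5

Line 1: "sad cliff walks like week": 1+1+1+1+1 = 5
Line 2: "unforgiving lightning ends to egg": 4+2+1+1+1 = 9
Line 3: "far four path gathers": 1+1+1+2 = 5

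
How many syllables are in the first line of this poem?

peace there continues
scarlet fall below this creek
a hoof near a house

The first line: "peace there continues": 1+1+3 = 5

5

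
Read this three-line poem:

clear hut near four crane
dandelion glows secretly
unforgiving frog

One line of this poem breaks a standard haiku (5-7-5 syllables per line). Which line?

Line 1: "clear hut near four crane": 1+1+1+1+1 = 5 ✓
Line 2: "dandelion glows secretly": 4+1+3 = 8 (expected 7)
Line 3: "unforgiving frog": 4+1 = 5 ✓

Line 2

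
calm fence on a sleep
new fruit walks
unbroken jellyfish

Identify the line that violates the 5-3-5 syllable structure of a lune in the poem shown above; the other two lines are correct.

Line 3

Line 1: calm (1), fence (1), on (1), a (1), sleep (1) → 5 ✓
Line 2: new (1), fruit (1), walks (1) → 3 ✓
Line 3: unbroken (3), jellyfish (3) → 6 (expected 5)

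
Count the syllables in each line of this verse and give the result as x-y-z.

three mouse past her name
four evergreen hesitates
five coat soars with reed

Line 1: three (1), mouse (1), past (1), her (1), name (1) → 5
Line 2: four (1), evergreen (3), hesitates (3) → 7
Line 3: five (1), coat (1), soars (1), with (1), reed (1) → 5

5-7-5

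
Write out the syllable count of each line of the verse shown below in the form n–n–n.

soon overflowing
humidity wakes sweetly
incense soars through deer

Line 1: soon (1), overflowing (4) → 5
Line 2: humidity (4), wakes (1), sweetly (2) → 7
Line 3: incense (2), soars (1), through (1), deer (1) → 5

5–7–5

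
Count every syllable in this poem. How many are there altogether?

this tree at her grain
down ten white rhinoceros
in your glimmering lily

19

Line 1: this(1) + tree(1) + at(1) + her(1) + grain(1) = 5
Line 2: down(1) + ten(1) + white(1) + rhinoceros(4) = 7
Line 3: in(1) + your(1) + glimmering(3) + lily(2) = 7
Total: 5 + 7 + 7 = 19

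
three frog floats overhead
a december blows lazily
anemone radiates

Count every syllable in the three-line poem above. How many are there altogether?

Line 1: three(1) + frog(1) + floats(1) + overhead(3) = 6
Line 2: a(1) + december(3) + blows(1) + lazily(3) = 8
Line 3: anemone(4) + radiates(3) = 7
Total: 6 + 8 + 7 = 21

21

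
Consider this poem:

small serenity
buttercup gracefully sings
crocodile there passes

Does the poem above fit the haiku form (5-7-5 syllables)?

Line 1: small(1) + serenity(4) = 5 ✓
Line 2: buttercup(3) + gracefully(3) + sings(1) = 7 ✓
Line 3: crocodile(3) + there(1) + passes(2) = 6 (expected 5)

No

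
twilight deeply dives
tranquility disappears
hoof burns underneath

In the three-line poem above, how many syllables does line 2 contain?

Line 2: "tranquility disappears": 4+3 = 7

7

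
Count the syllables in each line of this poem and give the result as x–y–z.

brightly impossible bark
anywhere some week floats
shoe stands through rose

7–6–4

Line 1: brightly(2) + impossible(4) + bark(1) = 7
Line 2: anywhere(3) + some(1) + week(1) + floats(1) = 6
Line 3: shoe(1) + stands(1) + through(1) + rose(1) = 4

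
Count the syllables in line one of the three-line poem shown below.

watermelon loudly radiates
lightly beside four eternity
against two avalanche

9

Line one: "watermelon loudly radiates": 4+2+3 = 9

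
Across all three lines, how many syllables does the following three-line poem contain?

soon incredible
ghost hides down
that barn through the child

Line 1: soon (1), incredible (4) → 5
Line 2: ghost (1), hides (1), down (1) → 3
Line 3: that (1), barn (1), through (1), the (1), child (1) → 5
Total: 5 + 3 + 5 = 13

13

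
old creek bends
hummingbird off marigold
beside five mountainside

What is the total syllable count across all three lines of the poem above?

16

Line 1: "old creek bends": 1+1+1 = 3
Line 2: "hummingbird off marigold": 3+1+3 = 7
Line 3: "beside five mountainside": 2+1+3 = 6
Total: 3 + 7 + 6 = 16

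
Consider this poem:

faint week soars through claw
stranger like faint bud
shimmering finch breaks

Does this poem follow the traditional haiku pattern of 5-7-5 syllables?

Line 1: faint (1), week (1), soars (1), through (1), claw (1) → 5 ✓
Line 2: stranger (2), like (1), faint (1), bud (1) → 5 (expected 7)
Line 3: shimmering (3), finch (1), breaks (1) → 5 ✓

No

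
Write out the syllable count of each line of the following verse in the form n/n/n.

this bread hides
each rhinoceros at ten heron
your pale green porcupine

3/9/6

Line 1: this (1), bread (1), hides (1) → 3
Line 2: each (1), rhinoceros (4), at (1), ten (1), heron (2) → 9
Line 3: your (1), pale (1), green (1), porcupine (3) → 6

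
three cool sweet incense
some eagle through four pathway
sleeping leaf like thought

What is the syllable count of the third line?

The third line: sleeping(2) + leaf(1) + like(1) + thought(1) = 5

5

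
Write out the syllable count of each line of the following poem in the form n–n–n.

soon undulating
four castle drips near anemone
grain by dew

5–9–3

Line 1: soon(1) + undulating(4) = 5
Line 2: four(1) + castle(2) + drips(1) + near(1) + anemone(4) = 9
Line 3: grain(1) + by(1) + dew(1) = 3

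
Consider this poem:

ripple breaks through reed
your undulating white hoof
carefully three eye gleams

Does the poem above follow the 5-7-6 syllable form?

Line 1: ripple (2), breaks (1), through (1), reed (1) → 5 ✓
Line 2: your (1), undulating (4), white (1), hoof (1) → 7 ✓
Line 3: carefully (3), three (1), eye (1), gleams (1) → 6 ✓

Yes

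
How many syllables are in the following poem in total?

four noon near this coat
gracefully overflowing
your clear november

17

Line 1: four(1) + noon(1) + near(1) + this(1) + coat(1) = 5
Line 2: gracefully(3) + overflowing(4) = 7
Line 3: your(1) + clear(1) + november(3) = 5
Total: 5 + 7 + 5 = 17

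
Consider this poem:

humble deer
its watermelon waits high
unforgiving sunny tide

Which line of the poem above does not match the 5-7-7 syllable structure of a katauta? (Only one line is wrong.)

Line 1: humble (2), deer (1) → 3 (expected 5)
Line 2: its (1), watermelon (4), waits (1), high (1) → 7 ✓
Line 3: unforgiving (4), sunny (2), tide (1) → 7 ✓

The first line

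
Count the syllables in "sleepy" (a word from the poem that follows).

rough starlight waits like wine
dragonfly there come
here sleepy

"sleepy" has 2 syllables.

2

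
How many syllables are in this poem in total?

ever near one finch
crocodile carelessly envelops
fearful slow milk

Line 1: "ever near one finch": 2+1+1+1 = 5
Line 2: "crocodile carelessly envelops": 3+3+3 = 9
Line 3: "fearful slow milk": 2+1+1 = 4
Total: 5 + 9 + 4 = 18

18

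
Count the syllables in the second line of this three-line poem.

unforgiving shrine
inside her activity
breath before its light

7

The second line: inside (2), her (1), activity (4) → 7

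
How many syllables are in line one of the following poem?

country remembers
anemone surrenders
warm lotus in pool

Line one: country(2) + remembers(3) = 5

5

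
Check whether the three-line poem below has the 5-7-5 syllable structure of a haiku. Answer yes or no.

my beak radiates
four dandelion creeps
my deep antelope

No

Line 1: "my beak radiates": 1+1+3 = 5 ✓
Line 2: "four dandelion creeps": 1+4+1 = 6 (expected 7)
Line 3: "my deep antelope": 1+1+3 = 5 ✓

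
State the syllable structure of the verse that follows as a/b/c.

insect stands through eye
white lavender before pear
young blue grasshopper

5/7/5

Line 1: "insect stands through eye": 2+1+1+1 = 5
Line 2: "white lavender before pear": 1+3+2+1 = 7
Line 3: "young blue grasshopper": 1+1+3 = 5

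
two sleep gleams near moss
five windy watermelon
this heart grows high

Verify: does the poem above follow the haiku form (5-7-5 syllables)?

No

Line 1: two (1), sleep (1), gleams (1), near (1), moss (1) → 5 ✓
Line 2: five (1), windy (2), watermelon (4) → 7 ✓
Line 3: this (1), heart (1), grows (1), high (1) → 4 (expected 5)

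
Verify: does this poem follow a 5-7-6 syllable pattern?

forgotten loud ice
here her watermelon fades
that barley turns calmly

Line 1: "forgotten loud ice": 3+1+1 = 5 ✓
Line 2: "here her watermelon fades": 1+1+4+1 = 7 ✓
Line 3: "that barley turns calmly": 1+2+1+2 = 6 ✓

Yes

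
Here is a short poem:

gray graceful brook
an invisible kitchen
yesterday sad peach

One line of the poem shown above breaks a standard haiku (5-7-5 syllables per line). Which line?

Line 1

Line 1: "gray graceful brook": 1+2+1 = 4 (expected 5)
Line 2: "an invisible kitchen": 1+4+2 = 7 ✓
Line 3: "yesterday sad peach": 3+1+1 = 5 ✓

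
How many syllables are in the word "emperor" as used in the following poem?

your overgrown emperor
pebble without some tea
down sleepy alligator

3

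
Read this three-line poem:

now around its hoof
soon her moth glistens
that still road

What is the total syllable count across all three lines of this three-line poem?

Line 1: now(1) + around(2) + its(1) + hoof(1) = 5
Line 2: soon(1) + her(1) + moth(1) + glistens(2) = 5
Line 3: that(1) + still(1) + road(1) = 3
Total: 5 + 5 + 3 = 13

13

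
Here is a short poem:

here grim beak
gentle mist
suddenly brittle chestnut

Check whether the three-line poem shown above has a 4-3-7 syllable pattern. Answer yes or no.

No

Line 1: "here grim beak": 1+1+1 = 3 (expected 4)
Line 2: "gentle mist": 2+1 = 3 ✓
Line 3: "suddenly brittle chestnut": 3+2+2 = 7 ✓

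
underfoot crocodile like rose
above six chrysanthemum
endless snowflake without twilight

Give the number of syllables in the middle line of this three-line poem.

The middle line: above(2) + six(1) + chrysanthemum(4) = 7

7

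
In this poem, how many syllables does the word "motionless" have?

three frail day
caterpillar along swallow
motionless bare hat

"motionless" has 3 syllables.

3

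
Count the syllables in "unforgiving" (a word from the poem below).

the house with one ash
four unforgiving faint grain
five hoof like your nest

4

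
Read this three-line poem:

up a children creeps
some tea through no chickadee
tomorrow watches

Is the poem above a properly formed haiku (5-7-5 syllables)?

Yes

Line 1: up (1), a (1), children (2), creeps (1) → 5 ✓
Line 2: some (1), tea (1), through (1), no (1), chickadee (3) → 7 ✓
Line 3: tomorrow (3), watches (2) → 5 ✓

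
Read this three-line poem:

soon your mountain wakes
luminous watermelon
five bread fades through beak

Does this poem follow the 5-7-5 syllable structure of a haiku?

Line 1: soon(1) + your(1) + mountain(2) + wakes(1) = 5 ✓
Line 2: luminous(3) + watermelon(4) = 7 ✓
Line 3: five(1) + bread(1) + fades(1) + through(1) + beak(1) = 5 ✓

Yes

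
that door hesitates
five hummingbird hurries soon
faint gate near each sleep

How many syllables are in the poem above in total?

Line 1: that(1) + door(1) + hesitates(3) = 5
Line 2: five(1) + hummingbird(3) + hurries(2) + soon(1) = 7
Line 3: faint(1) + gate(1) + near(1) + each(1) + sleep(1) = 5
Total: 5 + 7 + 5 = 17

17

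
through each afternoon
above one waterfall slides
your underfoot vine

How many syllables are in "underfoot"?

3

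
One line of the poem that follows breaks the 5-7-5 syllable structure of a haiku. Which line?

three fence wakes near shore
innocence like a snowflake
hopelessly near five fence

Line 3

Line 1: three (1), fence (1), wakes (1), near (1), shore (1) → 5 ✓
Line 2: innocence (3), like (1), a (1), snowflake (2) → 7 ✓
Line 3: hopelessly (3), near (1), five (1), fence (1) → 6 (expected 5)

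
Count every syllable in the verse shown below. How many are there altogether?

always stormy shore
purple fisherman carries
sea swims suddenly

Line 1: always (2), stormy (2), shore (1) → 5
Line 2: purple (2), fisherman (3), carries (2) → 7
Line 3: sea (1), swims (1), suddenly (3) → 5
Total: 5 + 7 + 5 = 17

17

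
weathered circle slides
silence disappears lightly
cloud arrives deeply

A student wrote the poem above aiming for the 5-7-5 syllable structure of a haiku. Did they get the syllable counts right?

Line 1: weathered(2) + circle(2) + slides(1) = 5 ✓
Line 2: silence(2) + disappears(3) + lightly(2) = 7 ✓
Line 3: cloud(1) + arrives(2) + deeply(2) = 5 ✓

Yes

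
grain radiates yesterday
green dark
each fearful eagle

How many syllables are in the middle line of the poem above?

2

The middle line: green (1), dark (1) → 2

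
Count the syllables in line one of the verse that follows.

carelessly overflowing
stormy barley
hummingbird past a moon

7

Line one: carelessly(3) + overflowing(4) = 7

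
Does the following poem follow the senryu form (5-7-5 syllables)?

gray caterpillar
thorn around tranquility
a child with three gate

Yes

Line 1: "gray caterpillar": 1+4 = 5 ✓
Line 2: "thorn around tranquility": 1+2+4 = 7 ✓
Line 3: "a child with three gate": 1+1+1+1+1 = 5 ✓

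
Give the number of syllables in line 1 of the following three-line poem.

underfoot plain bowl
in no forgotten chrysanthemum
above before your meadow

5

Line 1: underfoot (3), plain (1), bowl (1) → 5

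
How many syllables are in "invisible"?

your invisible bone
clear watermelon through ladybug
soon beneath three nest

4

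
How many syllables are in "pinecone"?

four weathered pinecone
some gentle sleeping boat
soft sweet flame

"pinecone" has 2 syllables.

2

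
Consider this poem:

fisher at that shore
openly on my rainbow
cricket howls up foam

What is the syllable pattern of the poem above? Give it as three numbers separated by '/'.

5/7/5

Line 1: fisher (2), at (1), that (1), shore (1) → 5
Line 2: openly (3), on (1), my (1), rainbow (2) → 7
Line 3: cricket (2), howls (1), up (1), foam (1) → 5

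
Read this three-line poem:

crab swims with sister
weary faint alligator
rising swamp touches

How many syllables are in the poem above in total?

Line 1: crab (1), swims (1), with (1), sister (2) → 5
Line 2: weary (2), faint (1), alligator (4) → 7
Line 3: rising (2), swamp (1), touches (2) → 5
Total: 5 + 7 + 5 = 17

17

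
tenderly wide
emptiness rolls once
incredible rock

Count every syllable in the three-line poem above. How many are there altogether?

Line 1: "tenderly wide": 3+1 = 4
Line 2: "emptiness rolls once": 3+1+1 = 5
Line 3: "incredible rock": 4+1 = 5
Total: 4 + 5 + 5 = 14

14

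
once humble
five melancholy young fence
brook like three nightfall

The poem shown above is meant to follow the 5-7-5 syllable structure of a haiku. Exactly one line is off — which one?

Line 1: "once humble": 1+2 = 3 (expected 5)
Line 2: "five melancholy young fence": 1+4+1+1 = 7 ✓
Line 3: "brook like three nightfall": 1+1+1+2 = 5 ✓

The first line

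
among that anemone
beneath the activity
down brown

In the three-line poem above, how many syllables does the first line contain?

The first line: among(2) + that(1) + anemone(4) = 7

7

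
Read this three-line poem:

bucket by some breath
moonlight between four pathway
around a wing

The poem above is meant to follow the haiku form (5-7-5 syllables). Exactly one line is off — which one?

Line 1: bucket (2), by (1), some (1), breath (1) → 5 ✓
Line 2: moonlight (2), between (2), four (1), pathway (2) → 7 ✓
Line 3: around (2), a (1), wing (1) → 4 (expected 5)

Line 3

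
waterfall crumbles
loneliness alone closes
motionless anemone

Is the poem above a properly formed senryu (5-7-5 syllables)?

Line 1: waterfall (3), crumbles (2) → 5 ✓
Line 2: loneliness (3), alone (2), closes (2) → 7 ✓
Line 3: motionless (3), anemone (4) → 7 (expected 5)

No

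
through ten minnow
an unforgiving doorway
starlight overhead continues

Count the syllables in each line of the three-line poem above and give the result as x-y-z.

4-7-8

Line 1: through(1) + ten(1) + minnow(2) = 4
Line 2: an(1) + unforgiving(4) + doorway(2) = 7
Line 3: starlight(2) + overhead(3) + continues(3) = 8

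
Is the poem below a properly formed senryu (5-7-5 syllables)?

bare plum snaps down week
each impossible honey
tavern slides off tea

Yes

Line 1: "bare plum snaps down week": 1+1+1+1+1 = 5 ✓
Line 2: "each impossible honey": 1+4+2 = 7 ✓
Line 3: "tavern slides off tea": 2+1+1+1 = 5 ✓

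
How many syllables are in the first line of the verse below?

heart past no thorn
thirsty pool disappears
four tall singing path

The first line: heart(1) + past(1) + no(1) + thorn(1) = 4

4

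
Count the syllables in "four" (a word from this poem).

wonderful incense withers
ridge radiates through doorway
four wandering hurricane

1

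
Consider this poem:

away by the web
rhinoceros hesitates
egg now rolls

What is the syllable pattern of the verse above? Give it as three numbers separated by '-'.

5-7-3

Line 1: "away by the web": 2+1+1+1 = 5
Line 2: "rhinoceros hesitates": 4+3 = 7
Line 3: "egg now rolls": 1+1+1 = 3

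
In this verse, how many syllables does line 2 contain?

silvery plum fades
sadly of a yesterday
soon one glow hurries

7

Line 2: sadly(2) + of(1) + a(1) + yesterday(3) = 7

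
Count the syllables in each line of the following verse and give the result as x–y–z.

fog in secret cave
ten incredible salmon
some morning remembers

Line 1: fog (1), in (1), secret (2), cave (1) → 5
Line 2: ten (1), incredible (4), salmon (2) → 7
Line 3: some (1), morning (2), remembers (3) → 6

5–7–6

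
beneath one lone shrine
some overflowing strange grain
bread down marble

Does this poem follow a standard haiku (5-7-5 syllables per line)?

Line 1: beneath(2) + one(1) + lone(1) + shrine(1) = 5 ✓
Line 2: some(1) + overflowing(4) + strange(1) + grain(1) = 7 ✓
Line 3: bread(1) + down(1) + marble(2) = 4 (expected 5)

No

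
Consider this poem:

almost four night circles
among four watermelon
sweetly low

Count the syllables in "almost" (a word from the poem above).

2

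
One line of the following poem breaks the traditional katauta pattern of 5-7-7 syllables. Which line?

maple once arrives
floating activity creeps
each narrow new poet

The third line

Line 1: maple (2), once (1), arrives (2) → 5 ✓
Line 2: floating (2), activity (4), creeps (1) → 7 ✓
Line 3: each (1), narrow (2), new (1), poet (2) → 6 (expected 7)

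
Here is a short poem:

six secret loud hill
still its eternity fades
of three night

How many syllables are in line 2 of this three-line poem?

Line 2: "still its eternity fades": 1+1+4+1 = 7

7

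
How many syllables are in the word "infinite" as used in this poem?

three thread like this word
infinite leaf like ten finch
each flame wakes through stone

"infinite" has 3 syllables.

3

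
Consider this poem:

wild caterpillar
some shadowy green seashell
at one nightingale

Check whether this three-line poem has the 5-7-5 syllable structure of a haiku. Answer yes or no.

Line 1: wild (1), caterpillar (4) → 5 ✓
Line 2: some (1), shadowy (3), green (1), seashell (2) → 7 ✓
Line 3: at (1), one (1), nightingale (3) → 5 ✓

Yes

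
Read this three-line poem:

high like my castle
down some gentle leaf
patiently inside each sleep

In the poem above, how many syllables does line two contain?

Line two: "down some gentle leaf": 1+1+2+1 = 5

5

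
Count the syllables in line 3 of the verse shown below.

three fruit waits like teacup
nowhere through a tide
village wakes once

4

Line 3: village(2) + wakes(1) + once(1) = 4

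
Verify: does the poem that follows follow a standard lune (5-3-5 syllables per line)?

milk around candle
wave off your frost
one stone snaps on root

Line 1: milk (1), around (2), candle (2) → 5 ✓
Line 2: wave (1), off (1), your (1), frost (1) → 4 (expected 3)
Line 3: one (1), stone (1), snaps (1), on (1), root (1) → 5 ✓

No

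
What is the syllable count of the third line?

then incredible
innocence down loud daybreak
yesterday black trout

5

The third line: "yesterday black trout": 3+1+1 = 5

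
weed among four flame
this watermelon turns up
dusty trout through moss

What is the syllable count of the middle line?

The middle line: this(1) + watermelon(4) + turns(1) + up(1) = 7

7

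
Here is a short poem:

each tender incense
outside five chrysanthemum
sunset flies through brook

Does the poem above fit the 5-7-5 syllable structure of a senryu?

Yes

Line 1: "each tender incense": 1+2+2 = 5 ✓
Line 2: "outside five chrysanthemum": 2+1+4 = 7 ✓
Line 3: "sunset flies through brook": 2+1+1+1 = 5 ✓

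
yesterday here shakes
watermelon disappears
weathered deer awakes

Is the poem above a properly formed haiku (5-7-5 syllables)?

Yes

Line 1: "yesterday here shakes": 3+1+1 = 5 ✓
Line 2: "watermelon disappears": 4+3 = 7 ✓
Line 3: "weathered deer awakes": 2+1+2 = 5 ✓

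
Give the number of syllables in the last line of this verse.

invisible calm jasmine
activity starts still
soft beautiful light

5

The last line: soft(1) + beautiful(3) + light(1) = 5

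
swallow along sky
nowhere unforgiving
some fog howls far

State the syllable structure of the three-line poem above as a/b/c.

Line 1: swallow (2), along (2), sky (1) → 5
Line 2: nowhere (2), unforgiving (4) → 6
Line 3: some (1), fog (1), howls (1), far (1) → 4

5/6/4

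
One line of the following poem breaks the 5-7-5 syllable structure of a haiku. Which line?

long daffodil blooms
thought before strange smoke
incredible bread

Line 1: long (1), daffodil (3), blooms (1) → 5 ✓
Line 2: thought (1), before (2), strange (1), smoke (1) → 5 (expected 7)
Line 3: incredible (4), bread (1) → 5 ✓

Line 2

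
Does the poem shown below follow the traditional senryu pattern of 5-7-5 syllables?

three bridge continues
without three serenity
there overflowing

Yes

Line 1: "three bridge continues": 1+1+3 = 5 ✓
Line 2: "without three serenity": 2+1+4 = 7 ✓
Line 3: "there overflowing": 1+4 = 5 ✓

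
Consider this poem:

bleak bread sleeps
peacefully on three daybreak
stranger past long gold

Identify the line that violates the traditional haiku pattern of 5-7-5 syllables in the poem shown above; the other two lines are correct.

Line 1

Line 1: bleak (1), bread (1), sleeps (1) → 3 (expected 5)
Line 2: peacefully (3), on (1), three (1), daybreak (2) → 7 ✓
Line 3: stranger (2), past (1), long (1), gold (1) → 5 ✓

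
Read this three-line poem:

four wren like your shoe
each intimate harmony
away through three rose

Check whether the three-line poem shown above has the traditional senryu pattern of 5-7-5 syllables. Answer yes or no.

Line 1: four (1), wren (1), like (1), your (1), shoe (1) → 5 ✓
Line 2: each (1), intimate (3), harmony (3) → 7 ✓
Line 3: away (2), through (1), three (1), rose (1) → 5 ✓

Yes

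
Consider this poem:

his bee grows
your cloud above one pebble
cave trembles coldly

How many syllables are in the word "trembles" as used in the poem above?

2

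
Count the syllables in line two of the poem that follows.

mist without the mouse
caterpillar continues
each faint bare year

Line two: caterpillar(4) + continues(3) = 7

7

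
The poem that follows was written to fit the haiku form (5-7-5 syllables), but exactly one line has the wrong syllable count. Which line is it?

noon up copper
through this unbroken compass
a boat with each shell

Line 1: "noon up copper": 1+1+2 = 4 (expected 5)
Line 2: "through this unbroken compass": 1+1+3+2 = 7 ✓
Line 3: "a boat with each shell": 1+1+1+1+1 = 5 ✓

Line 1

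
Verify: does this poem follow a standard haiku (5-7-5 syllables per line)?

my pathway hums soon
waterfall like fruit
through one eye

No

Line 1: "my pathway hums soon": 1+2+1+1 = 5 ✓
Line 2: "waterfall like fruit": 3+1+1 = 5 (expected 7)
Line 3: "through one eye": 1+1+1 = 3 (expected 5)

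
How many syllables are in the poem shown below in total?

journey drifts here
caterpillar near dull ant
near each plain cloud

Line 1: "journey drifts here": 2+1+1 = 4
Line 2: "caterpillar near dull ant": 4+1+1+1 = 7
Line 3: "near each plain cloud": 1+1+1+1 = 4
Total: 4 + 7 + 4 = 15

15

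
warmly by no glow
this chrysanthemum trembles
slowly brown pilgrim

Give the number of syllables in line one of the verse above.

5

Line one: warmly(2) + by(1) + no(1) + glow(1) = 5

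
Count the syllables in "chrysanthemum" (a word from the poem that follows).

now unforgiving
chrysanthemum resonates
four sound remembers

"chrysanthemum" has 4 syllables.

4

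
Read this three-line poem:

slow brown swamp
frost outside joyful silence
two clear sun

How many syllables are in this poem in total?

Line 1: slow (1), brown (1), swamp (1) → 3
Line 2: frost (1), outside (2), joyful (2), silence (2) → 7
Line 3: two (1), clear (1), sun (1) → 3
Total: 3 + 7 + 3 = 13

13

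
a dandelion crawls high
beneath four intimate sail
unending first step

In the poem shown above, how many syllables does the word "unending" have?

3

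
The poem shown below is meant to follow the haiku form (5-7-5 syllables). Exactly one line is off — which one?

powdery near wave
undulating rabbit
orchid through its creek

The second line

Line 1: powdery (3), near (1), wave (1) → 5 ✓
Line 2: undulating (4), rabbit (2) → 6 (expected 7)
Line 3: orchid (2), through (1), its (1), creek (1) → 5 ✓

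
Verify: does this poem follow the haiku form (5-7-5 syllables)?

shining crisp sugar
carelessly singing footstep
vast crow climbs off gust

Yes

Line 1: shining (2), crisp (1), sugar (2) → 5 ✓
Line 2: carelessly (3), singing (2), footstep (2) → 7 ✓
Line 3: vast (1), crow (1), climbs (1), off (1), gust (1) → 5 ✓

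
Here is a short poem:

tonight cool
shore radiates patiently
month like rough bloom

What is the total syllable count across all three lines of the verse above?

Line 1: "tonight cool": 2+1 = 3
Line 2: "shore radiates patiently": 1+3+3 = 7
Line 3: "month like rough bloom": 1+1+1+1 = 4
Total: 3 + 7 + 4 = 14

14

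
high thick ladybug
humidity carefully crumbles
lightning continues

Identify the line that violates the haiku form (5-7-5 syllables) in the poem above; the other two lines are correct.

Line 1: high(1) + thick(1) + ladybug(3) = 5 ✓
Line 2: humidity(4) + carefully(3) + crumbles(2) = 9 (expected 7)
Line 3: lightning(2) + continues(3) = 5 ✓

The second line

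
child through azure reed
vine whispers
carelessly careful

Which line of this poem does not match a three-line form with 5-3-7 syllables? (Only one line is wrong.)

Line 3

Line 1: child(1) + through(1) + azure(2) + reed(1) = 5 ✓
Line 2: vine(1) + whispers(2) = 3 ✓
Line 3: carelessly(3) + careful(2) = 5 (expected 7)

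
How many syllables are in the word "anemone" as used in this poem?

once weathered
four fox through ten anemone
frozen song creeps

4

"anemone" has 4 syllables.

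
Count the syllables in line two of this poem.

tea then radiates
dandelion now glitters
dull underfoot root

7

Line two: dandelion(4) + now(1) + glitters(2) = 7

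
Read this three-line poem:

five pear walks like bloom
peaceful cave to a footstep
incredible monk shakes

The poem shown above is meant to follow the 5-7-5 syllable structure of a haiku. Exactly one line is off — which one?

Line 3

Line 1: five(1) + pear(1) + walks(1) + like(1) + bloom(1) = 5 ✓
Line 2: peaceful(2) + cave(1) + to(1) + a(1) + footstep(2) = 7 ✓
Line 3: incredible(4) + monk(1) + shakes(1) = 6 (expected 5)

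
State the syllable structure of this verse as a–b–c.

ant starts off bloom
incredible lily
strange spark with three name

Line 1: ant(1) + starts(1) + off(1) + bloom(1) = 4
Line 2: incredible(4) + lily(2) = 6
Line 3: strange(1) + spark(1) + with(1) + three(1) + name(1) = 5

4–6–5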